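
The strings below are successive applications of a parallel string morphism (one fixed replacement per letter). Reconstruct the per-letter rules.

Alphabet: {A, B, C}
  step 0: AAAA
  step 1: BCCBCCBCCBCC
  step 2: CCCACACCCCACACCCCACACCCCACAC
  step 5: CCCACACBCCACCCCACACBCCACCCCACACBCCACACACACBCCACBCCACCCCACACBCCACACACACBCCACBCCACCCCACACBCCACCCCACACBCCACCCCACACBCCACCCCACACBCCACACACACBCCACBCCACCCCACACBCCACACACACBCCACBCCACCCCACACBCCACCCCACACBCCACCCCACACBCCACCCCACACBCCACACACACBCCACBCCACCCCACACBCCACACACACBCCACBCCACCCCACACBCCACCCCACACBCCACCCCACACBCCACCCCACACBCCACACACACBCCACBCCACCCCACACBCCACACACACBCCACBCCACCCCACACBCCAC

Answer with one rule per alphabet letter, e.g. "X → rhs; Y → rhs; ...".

A->BCC, B->CCC, C->AC

  step 1 ⇒ step 2: BCCBCCBCCBCC ⇒ CCC·AC·AC·CCC·AC·AC·CCC·AC·AC·CCC·AC·AC
    B ↦ CCC
    C ↦ AC
  step 0 ⇒ step 1: AAAA ⇒ BCC·BCC·BCC·BCC
    A ↦ BCC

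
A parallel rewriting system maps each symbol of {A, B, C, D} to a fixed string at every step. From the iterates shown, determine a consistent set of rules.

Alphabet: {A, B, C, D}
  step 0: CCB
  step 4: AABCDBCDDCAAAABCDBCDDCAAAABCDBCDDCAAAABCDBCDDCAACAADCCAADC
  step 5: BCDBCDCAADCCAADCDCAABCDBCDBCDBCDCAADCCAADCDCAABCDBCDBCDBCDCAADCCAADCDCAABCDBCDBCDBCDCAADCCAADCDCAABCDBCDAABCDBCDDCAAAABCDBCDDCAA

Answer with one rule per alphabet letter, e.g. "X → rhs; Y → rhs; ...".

A->BCD, B->C, C->AA, D->DC

  step 4 ⇒ step 5: AABCDBCDDCAAAABCDBCDDCAAAABCDBCDDCAAAABCDBCDDCAACAADCCAADC ⇒ BCD·BCD·C·AA·DC·C·AA·DC·DC·AA·BCD·BCD·BCD·BCD·C·AA·DC·C·AA·DC·DC·AA·BCD·BCD·BCD·BCD·C·AA·DC·C·AA·DC·DC·AA·BCD·BCD·BCD·BCD·C·AA·DC·C·AA·DC·DC·AA·BCD·BCD·AA·BCD·BCD·DC·AA·AA·BCD·BCD·DC·AA
    A ↦ BCD
    B ↦ C
    C ↦ AA
    D ↦ DC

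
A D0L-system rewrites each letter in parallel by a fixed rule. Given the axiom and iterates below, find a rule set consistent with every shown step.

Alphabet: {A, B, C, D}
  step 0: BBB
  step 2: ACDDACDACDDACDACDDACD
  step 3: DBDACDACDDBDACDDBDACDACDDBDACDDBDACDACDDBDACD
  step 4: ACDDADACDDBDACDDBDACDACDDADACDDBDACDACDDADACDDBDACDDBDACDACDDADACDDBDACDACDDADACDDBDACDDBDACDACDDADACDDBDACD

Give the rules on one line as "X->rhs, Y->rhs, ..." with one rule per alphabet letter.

A->D, B->DAD, C->BD, D->ACD

  step 3 ⇒ step 4: DBDACDACDDBDACDDBDACDACDDBDACDDBDACDACDDBDACD ⇒ ACD·DAD·ACD·D·BD·ACD·D·BD·ACD·ACD·DAD·ACD·D·BD·ACD·ACD·DAD·ACD·D·BD·ACD·D·BD·ACD·ACD·DAD·ACD·D·BD·ACD·ACD·DAD·ACD·D·BD·ACD·D·BD·ACD·ACD·DAD·ACD·D·BD·ACD
    A ↦ D
    B ↦ DAD
    C ↦ BD
    D ↦ ACD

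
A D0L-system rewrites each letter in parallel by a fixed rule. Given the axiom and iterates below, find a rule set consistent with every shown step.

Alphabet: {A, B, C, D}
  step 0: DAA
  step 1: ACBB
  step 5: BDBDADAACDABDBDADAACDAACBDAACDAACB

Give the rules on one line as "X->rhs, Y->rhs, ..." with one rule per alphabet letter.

  step 0 ⇒ step 1: DAA ⇒ AC·B·B
    A ↦ B
    D ↦ AC
    B ↦ DA  (constrained at step 1)
    C ↦ DB  (constrained at step 1)

A->B, B->DA, C->DB, D->AC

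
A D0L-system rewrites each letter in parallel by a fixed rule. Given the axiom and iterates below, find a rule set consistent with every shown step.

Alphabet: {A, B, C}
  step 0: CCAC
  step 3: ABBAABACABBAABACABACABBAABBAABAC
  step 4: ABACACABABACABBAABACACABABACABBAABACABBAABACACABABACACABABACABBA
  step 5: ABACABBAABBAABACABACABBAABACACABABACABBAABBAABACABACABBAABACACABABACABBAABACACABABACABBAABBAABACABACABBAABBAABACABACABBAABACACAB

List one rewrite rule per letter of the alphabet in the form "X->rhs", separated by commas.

A->AB, B->AC, C->BA

  step 4 ⇒ step 5: ABACACABABACABBAABACACABABACABBAABACABBAABACACABABACACABABACABBA ⇒ AB·AC·AB·BA·AB·BA·AB·AC·AB·AC·AB·BA·AB·AC·AC·AB·AB·AC·AB·BA·AB·BA·AB·AC·AB·AC·AB·BA·AB·AC·AC·AB·AB·AC·AB·BA·AB·AC·AC·AB·AB·AC·AB·BA·AB·BA·AB·AC·AB·AC·AB·BA·AB·BA·AB·AC·AB·AC·AB·BA·AB·AC·AC·AB
    A ↦ AB
    B ↦ AC
    C ↦ BA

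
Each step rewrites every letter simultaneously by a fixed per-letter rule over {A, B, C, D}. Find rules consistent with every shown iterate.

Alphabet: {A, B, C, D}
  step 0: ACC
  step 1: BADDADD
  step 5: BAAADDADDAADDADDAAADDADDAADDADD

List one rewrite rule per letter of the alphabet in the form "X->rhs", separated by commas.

  step 0 ⇒ step 1: ACC ⇒ B·ADD·ADD
    A ↦ B
    C ↦ ADD
    B ↦ A  (constrained at step 1)
    D ↦ C  (constrained at step 1)

A->B, B->A, C->ADD, D->C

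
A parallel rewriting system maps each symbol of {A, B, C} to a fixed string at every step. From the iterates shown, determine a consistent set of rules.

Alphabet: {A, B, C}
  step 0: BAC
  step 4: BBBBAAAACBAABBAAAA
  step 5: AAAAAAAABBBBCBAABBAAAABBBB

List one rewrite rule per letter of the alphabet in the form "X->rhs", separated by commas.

A->B, B->AA, C->CB

  step 4 ⇒ step 5: BBBBAAAACBAABBAAAA ⇒ AA·AA·AA·AA·B·B·B·B·CB·AA·B·B·AA·AA·B·B·B·B
    A ↦ B
    B ↦ AA
    C ↦ CB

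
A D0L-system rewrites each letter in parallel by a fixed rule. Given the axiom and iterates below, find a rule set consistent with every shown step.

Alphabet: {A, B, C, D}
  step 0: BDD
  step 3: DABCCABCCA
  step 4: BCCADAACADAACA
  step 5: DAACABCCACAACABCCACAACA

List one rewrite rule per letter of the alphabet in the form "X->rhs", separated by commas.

A->CA, B->D, C->A, D->BC

  step 4 ⇒ step 5: BCCADAACADAACA ⇒ D·A·A·CA·BC·CA·CA·A·CA·BC·CA·CA·A·CA
    A ↦ CA
    B ↦ D
    C ↦ A
    D ↦ BC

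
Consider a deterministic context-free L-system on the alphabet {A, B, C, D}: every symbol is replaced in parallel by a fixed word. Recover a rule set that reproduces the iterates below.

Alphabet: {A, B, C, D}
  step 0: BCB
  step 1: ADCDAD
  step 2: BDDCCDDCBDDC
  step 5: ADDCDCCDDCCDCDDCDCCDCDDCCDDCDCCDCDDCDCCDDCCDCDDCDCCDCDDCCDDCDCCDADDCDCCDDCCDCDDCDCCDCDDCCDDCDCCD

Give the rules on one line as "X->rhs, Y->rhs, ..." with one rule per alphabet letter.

A->BD, B->AD, C->CD, D->DC

  step 1 ⇒ step 2: ADCDAD ⇒ BD·DC·CD·DC·BD·DC
    A ↦ BD
    C ↦ CD
    D ↦ DC
  step 0 ⇒ step 1: BCB ⇒ AD·CD·AD
    B ↦ AD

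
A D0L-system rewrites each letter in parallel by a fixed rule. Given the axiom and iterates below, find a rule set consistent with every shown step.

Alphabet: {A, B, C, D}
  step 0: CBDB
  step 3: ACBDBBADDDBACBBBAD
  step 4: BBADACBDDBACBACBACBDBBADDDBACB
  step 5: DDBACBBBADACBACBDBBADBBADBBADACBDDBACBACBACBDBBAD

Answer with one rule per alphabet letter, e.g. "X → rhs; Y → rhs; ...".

A->B, B->D, C->BA, D->ACB

  step 4 ⇒ step 5: BBADACBDDBACBACBACBDBBADDDBACB ⇒ D·D·B·ACB·B·BA·D·ACB·ACB·D·B·BA·D·B·BA·D·B·BA·D·ACB·D·D·B·ACB·ACB·ACB·D·B·BA·D
    A ↦ B
    B ↦ D
    C ↦ BA
    D ↦ ACB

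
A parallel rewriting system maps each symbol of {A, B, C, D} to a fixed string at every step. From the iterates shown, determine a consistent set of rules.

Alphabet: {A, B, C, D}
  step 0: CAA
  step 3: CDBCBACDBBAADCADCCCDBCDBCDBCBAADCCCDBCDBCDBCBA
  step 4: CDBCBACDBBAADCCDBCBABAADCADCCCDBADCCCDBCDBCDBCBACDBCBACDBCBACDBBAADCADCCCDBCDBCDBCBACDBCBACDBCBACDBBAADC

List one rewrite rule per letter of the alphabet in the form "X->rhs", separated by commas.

A->ADC, B->BA, C->CDB, D->C

  step 3 ⇒ step 4: CDBCBACDBBAADCADCCCDBCDBCDBCBAADCCCDBCDBCDBCBA ⇒ CDB·C·BA·CDB·BA·ADC·CDB·C·BA·BA·ADC·ADC·C·CDB·ADC·C·CDB·CDB·CDB·C·BA·CDB·C·BA·CDB·C·BA·CDB·BA·ADC·ADC·C·CDB·CDB·CDB·C·BA·CDB·C·BA·CDB·C·BA·CDB·BA·ADC
    A ↦ ADC
    B ↦ BA
    C ↦ CDB
    D ↦ C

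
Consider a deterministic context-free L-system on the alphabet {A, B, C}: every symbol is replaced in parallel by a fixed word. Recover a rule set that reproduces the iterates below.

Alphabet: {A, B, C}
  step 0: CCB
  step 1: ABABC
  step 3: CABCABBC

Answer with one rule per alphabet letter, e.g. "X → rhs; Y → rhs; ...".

  step 0 ⇒ step 1: CCB ⇒ AB·AB·C
    B ↦ C
    C ↦ AB
    A ↦ B  (constrained at step 1)

A->B, B->C, C->AB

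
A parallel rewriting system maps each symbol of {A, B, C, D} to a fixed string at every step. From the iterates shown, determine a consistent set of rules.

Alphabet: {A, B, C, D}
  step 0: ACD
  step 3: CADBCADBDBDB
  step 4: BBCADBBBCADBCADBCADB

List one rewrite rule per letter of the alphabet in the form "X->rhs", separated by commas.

  step 3 ⇒ step 4: CADBCADBDBDB ⇒ B·B·CA·DB·B·B·CA·DB·CA·DB·CA·DB
    A ↦ B
    B ↦ DB
    C ↦ B
    D ↦ CA

A->B, B->DB, C->B, D->CA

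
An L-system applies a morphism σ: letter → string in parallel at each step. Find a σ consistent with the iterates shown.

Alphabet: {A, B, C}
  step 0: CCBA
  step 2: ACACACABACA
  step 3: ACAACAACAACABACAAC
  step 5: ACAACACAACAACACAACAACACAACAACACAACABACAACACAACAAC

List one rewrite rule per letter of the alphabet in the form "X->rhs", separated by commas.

  step 2 ⇒ step 3: ACACACABACA ⇒ AC·A·AC·A·AC·A·AC·AB·AC·A·AC
    A ↦ AC
    B ↦ AB
    C ↦ A

A->AC, B->AB, C->A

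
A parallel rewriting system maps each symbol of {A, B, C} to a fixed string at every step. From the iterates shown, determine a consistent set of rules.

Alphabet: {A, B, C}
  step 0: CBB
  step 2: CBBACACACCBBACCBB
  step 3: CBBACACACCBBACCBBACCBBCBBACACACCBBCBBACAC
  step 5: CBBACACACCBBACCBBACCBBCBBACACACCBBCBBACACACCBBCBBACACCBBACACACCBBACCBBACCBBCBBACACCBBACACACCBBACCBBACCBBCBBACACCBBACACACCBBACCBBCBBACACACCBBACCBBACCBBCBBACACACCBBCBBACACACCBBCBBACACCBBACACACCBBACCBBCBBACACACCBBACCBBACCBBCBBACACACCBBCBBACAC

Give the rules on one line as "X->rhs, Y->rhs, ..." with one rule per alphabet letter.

A->AC, B->AC, C->CBB

  step 2 ⇒ step 3: CBBACACACCBBACCBB ⇒ CBB·AC·AC·AC·CBB·AC·CBB·AC·CBB·CBB·AC·AC·AC·CBB·CBB·AC·AC
    A ↦ AC
    B ↦ AC
    C ↦ CBB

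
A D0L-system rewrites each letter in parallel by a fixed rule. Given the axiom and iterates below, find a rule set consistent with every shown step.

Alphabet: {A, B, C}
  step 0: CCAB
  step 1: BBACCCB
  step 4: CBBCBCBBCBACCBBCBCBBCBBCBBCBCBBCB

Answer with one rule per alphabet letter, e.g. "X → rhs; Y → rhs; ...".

A->ACC, B->CB, C->B

  step 0 ⇒ step 1: CCAB ⇒ B·B·ACC·CB
    A ↦ ACC
    B ↦ CB
    C ↦ B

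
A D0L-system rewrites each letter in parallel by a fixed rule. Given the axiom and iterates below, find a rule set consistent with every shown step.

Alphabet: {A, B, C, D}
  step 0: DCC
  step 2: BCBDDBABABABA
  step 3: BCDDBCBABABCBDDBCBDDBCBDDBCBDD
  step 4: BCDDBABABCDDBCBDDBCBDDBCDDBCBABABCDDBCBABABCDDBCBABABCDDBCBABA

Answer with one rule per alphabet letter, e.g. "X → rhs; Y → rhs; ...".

  step 3 ⇒ step 4: BCDDBCBABABCBDDBCBDDBCBDDBCBDD ⇒ BC·DD·BA·BA·BC·DD·BC·BDD·BC·BDD·BC·DD·BC·BA·BA·BC·DD·BC·BA·BA·BC·DD·BC·BA·BA·BC·DD·BC·BA·BA
    A ↦ BDD
    B ↦ BC
    C ↦ DD
    D ↦ BA

A->BDD, B->BC, C->DD, D->BA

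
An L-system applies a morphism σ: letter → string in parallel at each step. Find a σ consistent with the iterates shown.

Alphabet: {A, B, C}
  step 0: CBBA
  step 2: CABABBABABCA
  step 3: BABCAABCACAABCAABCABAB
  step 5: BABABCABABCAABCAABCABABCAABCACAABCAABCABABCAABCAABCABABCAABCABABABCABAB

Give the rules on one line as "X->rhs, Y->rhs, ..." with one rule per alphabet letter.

  step 2 ⇒ step 3: CABABBABABCA ⇒ B·AB·CA·AB·CA·CA·AB·CA·AB·CA·B·AB
    A ↦ AB
    B ↦ CA
    C ↦ B

A->AB, B->CA, C->B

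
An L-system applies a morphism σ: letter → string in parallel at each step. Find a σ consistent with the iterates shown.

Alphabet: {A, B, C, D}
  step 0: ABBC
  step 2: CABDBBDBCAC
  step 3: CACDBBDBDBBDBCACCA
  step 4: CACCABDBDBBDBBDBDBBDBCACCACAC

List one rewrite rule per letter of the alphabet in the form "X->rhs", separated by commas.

A->C, B->DB, C->CA, D->B

  step 3 ⇒ step 4: CACDBBDBDBBDBCACCA ⇒ CA·C·CA·B·DB·DB·B·DB·B·DB·DB·B·DB·CA·C·CA·CA·C
    A ↦ C
    B ↦ DB
    C ↦ CA
    D ↦ B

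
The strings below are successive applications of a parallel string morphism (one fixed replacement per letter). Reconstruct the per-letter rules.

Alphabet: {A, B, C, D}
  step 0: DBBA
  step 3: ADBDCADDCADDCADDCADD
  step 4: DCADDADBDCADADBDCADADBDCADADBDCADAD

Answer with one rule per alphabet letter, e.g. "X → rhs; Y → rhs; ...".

A->DC, B->D, C->B, D->AD

  step 3 ⇒ step 4: ADBDCADDCADDCADDCADD ⇒ DC·AD·D·AD·B·DC·AD·AD·B·DC·AD·AD·B·DC·AD·AD·B·DC·AD·AD
    A ↦ DC
    B ↦ D
    C ↦ B
    D ↦ AD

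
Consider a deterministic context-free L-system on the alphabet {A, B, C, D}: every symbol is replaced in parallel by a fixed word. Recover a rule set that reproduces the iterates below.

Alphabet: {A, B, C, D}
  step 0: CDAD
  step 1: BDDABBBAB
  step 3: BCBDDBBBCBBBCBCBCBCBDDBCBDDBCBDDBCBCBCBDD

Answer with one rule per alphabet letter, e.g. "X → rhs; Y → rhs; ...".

  step 0 ⇒ step 1: CDAD ⇒ BDD·AB·BB·AB
    A ↦ BB
    C ↦ BDD
    D ↦ AB
    B ↦ BC  (constrained at step 1)

A->BB, B->BC, C->BDD, D->AB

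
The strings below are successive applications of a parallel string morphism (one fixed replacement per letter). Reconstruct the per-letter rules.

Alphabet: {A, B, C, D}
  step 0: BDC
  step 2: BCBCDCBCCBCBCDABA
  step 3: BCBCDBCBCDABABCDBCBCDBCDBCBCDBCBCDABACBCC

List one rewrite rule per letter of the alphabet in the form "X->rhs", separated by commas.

  step 2 ⇒ step 3: BCBCDCBCCBCBCDABA ⇒ BC·BCD·BC·BCD·ABA·BCD·BC·BCD·BCD·BC·BCD·BC·BCD·ABA·C·BC·C
    A ↦ C
    B ↦ BC
    C ↦ BCD
    D ↦ ABA

A->C, B->BC, C->BCD, D->ABA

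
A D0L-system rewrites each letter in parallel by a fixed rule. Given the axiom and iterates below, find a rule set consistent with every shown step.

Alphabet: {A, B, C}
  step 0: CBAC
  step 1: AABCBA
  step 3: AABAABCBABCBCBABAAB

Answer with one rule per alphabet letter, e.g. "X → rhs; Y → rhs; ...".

  step 0 ⇒ step 1: CBAC ⇒ A·AB·CB·A
    A ↦ CB
    B ↦ AB
    C ↦ A

A->CB, B->AB, C->A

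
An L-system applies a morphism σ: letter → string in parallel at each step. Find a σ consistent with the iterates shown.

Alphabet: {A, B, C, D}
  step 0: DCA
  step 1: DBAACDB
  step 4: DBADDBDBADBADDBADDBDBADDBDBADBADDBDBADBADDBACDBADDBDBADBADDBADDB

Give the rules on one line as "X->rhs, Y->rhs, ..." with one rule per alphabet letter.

  step 0 ⇒ step 1: DCA ⇒ DBA·AC·DB
    A ↦ DB
    C ↦ AC
    D ↦ DBA
    B ↦ D  (constrained at step 1)

A->DB, B->D, C->AC, D->DBA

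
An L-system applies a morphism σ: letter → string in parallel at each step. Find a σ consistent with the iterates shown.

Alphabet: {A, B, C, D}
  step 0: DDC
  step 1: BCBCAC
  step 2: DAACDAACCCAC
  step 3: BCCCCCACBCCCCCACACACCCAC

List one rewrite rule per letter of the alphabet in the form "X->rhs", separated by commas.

A->CC, B->DA, C->AC, D->BC

  step 2 ⇒ step 3: DAACDAACCCAC ⇒ BC·CC·CC·AC·BC·CC·CC·AC·AC·AC·CC·AC
    A ↦ CC
    C ↦ AC
    D ↦ BC
  step 1 ⇒ step 2: BCBCAC ⇒ DA·AC·DA·AC·CC·AC
    B ↦ DA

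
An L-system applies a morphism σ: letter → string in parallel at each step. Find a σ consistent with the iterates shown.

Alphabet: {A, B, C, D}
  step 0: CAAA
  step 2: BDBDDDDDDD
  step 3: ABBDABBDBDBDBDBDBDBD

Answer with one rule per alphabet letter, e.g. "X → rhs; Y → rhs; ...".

A->C, B->AB, C->DD, D->BD

  step 2 ⇒ step 3: BDBDDDDDDD ⇒ AB·BD·AB·BD·BD·BD·BD·BD·BD·BD
    B ↦ AB
    D ↦ BD
    A ↦ C  (constrained at step 0)
    C ↦ DD  (constrained at step 0)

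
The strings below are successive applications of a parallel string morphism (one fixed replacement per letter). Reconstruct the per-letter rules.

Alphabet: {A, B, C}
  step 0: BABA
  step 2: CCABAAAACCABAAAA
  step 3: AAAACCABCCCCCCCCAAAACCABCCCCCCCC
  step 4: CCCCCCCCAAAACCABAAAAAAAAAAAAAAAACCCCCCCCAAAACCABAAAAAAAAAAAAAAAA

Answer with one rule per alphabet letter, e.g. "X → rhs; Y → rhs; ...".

  step 3 ⇒ step 4: AAAACCABCCCCCCCCAAAACCABCCCCCCCC ⇒ CC·CC·CC·CC·AA·AA·CC·AB·AA·AA·AA·AA·AA·AA·AA·AA·CC·CC·CC·CC·AA·AA·CC·AB·AA·AA·AA·AA·AA·AA·AA·AA
    A ↦ CC
    B ↦ AB
    C ↦ AA

A->CC, B->AB, C->AA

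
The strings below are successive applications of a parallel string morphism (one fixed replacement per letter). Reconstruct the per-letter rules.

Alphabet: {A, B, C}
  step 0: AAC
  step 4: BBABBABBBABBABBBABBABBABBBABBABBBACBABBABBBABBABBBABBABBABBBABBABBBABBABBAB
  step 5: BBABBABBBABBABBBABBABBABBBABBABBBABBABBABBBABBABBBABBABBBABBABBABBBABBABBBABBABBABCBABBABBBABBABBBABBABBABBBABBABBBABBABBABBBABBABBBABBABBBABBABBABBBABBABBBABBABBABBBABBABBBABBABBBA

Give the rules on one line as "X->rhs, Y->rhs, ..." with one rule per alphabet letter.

  step 4 ⇒ step 5: BBABBABBBABBABBBABBABBABBBABBABBBACBABBABBBABBABBBABBABBABBBABBABBBABBABBAB ⇒ BBA·BBA·B·BBA·BBA·B·BBA·BBA·BBA·B·BBA·BBA·B·BBA·BBA·BBA·B·BBA·BBA·B·BBA·BBA·B·BBA·BBA·BBA·B·BBA·BBA·B·BBA·BBA·BBA·B·CBA·BBA·B·BBA·BBA·B·BBA·BBA·BBA·B·BBA·BBA·B·BBA·BBA·BBA·B·BBA·BBA·B·BBA·BBA·B·BBA·BBA·BBA·B·BBA·BBA·B·BBA·BBA·BBA·B·BBA·BBA·B·BBA·BBA·B·BBA
    A ↦ B
    B ↦ BBA
    C ↦ CBA

A->B, B->BBA, C->CBA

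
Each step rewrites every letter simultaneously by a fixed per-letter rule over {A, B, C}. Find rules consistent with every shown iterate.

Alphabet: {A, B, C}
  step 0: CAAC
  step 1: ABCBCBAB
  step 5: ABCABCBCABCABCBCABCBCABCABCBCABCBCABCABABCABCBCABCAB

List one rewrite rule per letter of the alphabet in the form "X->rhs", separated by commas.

A->CB, B->C, C->AB

  step 0 ⇒ step 1: CAAC ⇒ AB·CB·CB·AB
    A ↦ CB
    C ↦ AB
    B ↦ C  (constrained at step 1)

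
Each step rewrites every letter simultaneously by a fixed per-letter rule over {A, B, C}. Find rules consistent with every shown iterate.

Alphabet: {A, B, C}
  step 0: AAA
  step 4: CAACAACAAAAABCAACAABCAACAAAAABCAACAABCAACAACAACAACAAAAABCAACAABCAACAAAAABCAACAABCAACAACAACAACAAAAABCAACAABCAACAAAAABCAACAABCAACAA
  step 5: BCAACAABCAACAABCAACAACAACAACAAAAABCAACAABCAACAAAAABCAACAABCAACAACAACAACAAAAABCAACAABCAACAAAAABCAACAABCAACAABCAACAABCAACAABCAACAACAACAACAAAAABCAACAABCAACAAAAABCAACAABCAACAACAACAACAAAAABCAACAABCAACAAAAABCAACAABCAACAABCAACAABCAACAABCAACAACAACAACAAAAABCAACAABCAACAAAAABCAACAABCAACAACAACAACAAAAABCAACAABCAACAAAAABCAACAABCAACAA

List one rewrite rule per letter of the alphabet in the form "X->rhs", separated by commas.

A->CAA, B->AAA, C->B

  step 4 ⇒ step 5: CAACAACAAAAABCAACAABCAACAAAAABCAACAABCAACAACAACAACAAAAABCAACAABCAACAAAAABCAACAABCAACAACAACAACAAAAABCAACAABCAACAAAAABCAACAABCAACAA ⇒ B·CAA·CAA·B·CAA·CAA·B·CAA·CAA·CAA·CAA·CAA·AAA·B·CAA·CAA·B·CAA·CAA·AAA·B·CAA·CAA·B·CAA·CAA·CAA·CAA·CAA·AAA·B·CAA·CAA·B·CAA·CAA·AAA·B·CAA·CAA·B·CAA·CAA·B·CAA·CAA·B·CAA·CAA·B·CAA·CAA·CAA·CAA·CAA·AAA·B·CAA·CAA·B·CAA·CAA·AAA·B·CAA·CAA·B·CAA·CAA·CAA·CAA·CAA·AAA·B·CAA·CAA·B·CAA·CAA·AAA·B·CAA·CAA·B·CAA·CAA·B·CAA·CAA·B·CAA·CAA·B·CAA·CAA·CAA·CAA·CAA·AAA·B·CAA·CAA·B·CAA·CAA·AAA·B·CAA·CAA·B·CAA·CAA·CAA·CAA·CAA·AAA·B·CAA·CAA·B·CAA·CAA·AAA·B·CAA·CAA·B·CAA·CAA
    A ↦ CAA
    B ↦ AAA
    C ↦ B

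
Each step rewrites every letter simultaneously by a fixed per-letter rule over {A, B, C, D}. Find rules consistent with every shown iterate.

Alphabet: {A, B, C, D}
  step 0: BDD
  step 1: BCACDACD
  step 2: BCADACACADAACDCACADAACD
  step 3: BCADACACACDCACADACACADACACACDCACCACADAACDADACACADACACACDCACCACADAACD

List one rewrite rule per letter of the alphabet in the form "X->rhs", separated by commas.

  step 2 ⇒ step 3: BCADACACADAACDCACADAACD ⇒ BC·ADA·CAC·ACD·CAC·ADA·CAC·ADA·CAC·ACD·CAC·CAC·ADA·ACD·ADA·CAC·ADA·CAC·ACD·CAC·CAC·ADA·ACD
    A ↦ CAC
    B ↦ BC
    C ↦ ADA
    D ↦ ACD

A->CAC, B->BC, C->ADA, D->ACD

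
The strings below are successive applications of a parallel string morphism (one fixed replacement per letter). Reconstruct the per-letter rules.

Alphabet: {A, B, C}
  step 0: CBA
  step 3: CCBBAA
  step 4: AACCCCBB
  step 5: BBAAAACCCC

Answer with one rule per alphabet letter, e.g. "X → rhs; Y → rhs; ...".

  step 4 ⇒ step 5: AACCCCBB ⇒ B·B·A·A·A·A·CC·CC
    A ↦ B
    B ↦ CC
    C ↦ A

A->B, B->CC, C->A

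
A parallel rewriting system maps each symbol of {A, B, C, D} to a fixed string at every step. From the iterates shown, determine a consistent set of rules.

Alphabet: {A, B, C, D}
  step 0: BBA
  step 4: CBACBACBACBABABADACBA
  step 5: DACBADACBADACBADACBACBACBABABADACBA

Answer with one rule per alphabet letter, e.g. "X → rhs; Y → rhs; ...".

A->BA, B->C, C->DA, D->BA

  step 4 ⇒ step 5: CBACBACBACBABABADACBA ⇒ DA·C·BA·DA·C·BA·DA·C·BA·DA·C·BA·C·BA·C·BA·BA·BA·DA·C·BA
    A ↦ BA
    B ↦ C
    C ↦ DA
    D ↦ BA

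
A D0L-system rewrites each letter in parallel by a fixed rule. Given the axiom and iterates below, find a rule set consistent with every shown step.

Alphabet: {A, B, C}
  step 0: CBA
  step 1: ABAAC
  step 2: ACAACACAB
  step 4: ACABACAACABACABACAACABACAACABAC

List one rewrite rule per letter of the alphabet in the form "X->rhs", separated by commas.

A->AC, B->A, C->AB

  step 1 ⇒ step 2: ABAAC ⇒ AC·A·AC·AC·AB
    A ↦ AC
    B ↦ A
    C ↦ AB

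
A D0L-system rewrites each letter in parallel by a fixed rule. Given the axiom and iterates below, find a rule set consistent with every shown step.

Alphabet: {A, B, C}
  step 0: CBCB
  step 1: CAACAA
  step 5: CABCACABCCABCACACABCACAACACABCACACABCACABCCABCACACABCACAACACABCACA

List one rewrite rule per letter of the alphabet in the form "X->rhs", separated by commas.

A->BC, B->A, C->CA

  step 0 ⇒ step 1: CBCB ⇒ CA·A·CA·A
    B ↦ A
    C ↦ CA
    A ↦ BC  (constrained at step 1)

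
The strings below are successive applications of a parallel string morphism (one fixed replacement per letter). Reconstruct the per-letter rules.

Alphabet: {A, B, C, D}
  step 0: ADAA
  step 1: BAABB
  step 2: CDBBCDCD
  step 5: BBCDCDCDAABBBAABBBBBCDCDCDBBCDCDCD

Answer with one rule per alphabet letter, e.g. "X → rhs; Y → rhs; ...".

A->B, B->CD, C->DA, D->AA

  step 1 ⇒ step 2: BAABB ⇒ CD·B·B·CD·CD
    A ↦ B
    B ↦ CD
    C ↦ DA  (constrained at step 2)
  step 0 ⇒ step 1: ADAA ⇒ B·AA·B·B
    D ↦ AA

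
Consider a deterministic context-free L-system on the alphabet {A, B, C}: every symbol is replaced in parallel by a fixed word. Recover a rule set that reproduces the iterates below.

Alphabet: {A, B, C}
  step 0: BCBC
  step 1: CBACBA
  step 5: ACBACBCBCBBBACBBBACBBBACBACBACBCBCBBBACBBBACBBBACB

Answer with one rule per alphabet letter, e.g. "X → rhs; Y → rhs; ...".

  step 0 ⇒ step 1: BCBC ⇒ CB·A·CB·A
    B ↦ CB
    C ↦ A
    A ↦ BB  (constrained at step 1)

A->BB, B->CB, C->A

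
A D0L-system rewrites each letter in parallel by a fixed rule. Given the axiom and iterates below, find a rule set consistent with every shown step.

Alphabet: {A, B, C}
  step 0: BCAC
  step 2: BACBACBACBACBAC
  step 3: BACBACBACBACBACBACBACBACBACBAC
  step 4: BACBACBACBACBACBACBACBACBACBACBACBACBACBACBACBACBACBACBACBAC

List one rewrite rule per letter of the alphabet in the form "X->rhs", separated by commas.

A->B, B->BAC, C->AC

  step 3 ⇒ step 4: BACBACBACBACBACBACBACBACBACBAC ⇒ BAC·B·AC·BAC·B·AC·BAC·B·AC·BAC·B·AC·BAC·B·AC·BAC·B·AC·BAC·B·AC·BAC·B·AC·BAC·B·AC·BAC·B·AC
    A ↦ B
    B ↦ BAC
    C ↦ AC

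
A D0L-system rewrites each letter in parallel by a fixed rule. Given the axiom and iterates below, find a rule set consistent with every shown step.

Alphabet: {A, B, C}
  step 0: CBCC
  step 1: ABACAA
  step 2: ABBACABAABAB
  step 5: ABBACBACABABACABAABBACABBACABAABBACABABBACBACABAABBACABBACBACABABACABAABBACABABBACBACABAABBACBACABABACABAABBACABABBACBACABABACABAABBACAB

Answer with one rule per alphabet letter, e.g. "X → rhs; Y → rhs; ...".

  step 1 ⇒ step 2: ABACAA ⇒ AB·BAC·AB·A·AB·AB
    A ↦ AB
    B ↦ BAC
    C ↦ A

A->AB, B->BAC, C->A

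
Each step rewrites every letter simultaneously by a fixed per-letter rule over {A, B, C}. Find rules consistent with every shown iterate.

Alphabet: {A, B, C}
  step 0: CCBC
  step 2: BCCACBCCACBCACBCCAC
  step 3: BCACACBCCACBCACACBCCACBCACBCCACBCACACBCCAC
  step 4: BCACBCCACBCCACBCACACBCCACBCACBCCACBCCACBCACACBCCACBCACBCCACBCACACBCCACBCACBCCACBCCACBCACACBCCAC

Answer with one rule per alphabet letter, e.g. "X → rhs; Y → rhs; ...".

A->BCC, B->BC, C->AC

  step 3 ⇒ step 4: BCACACBCCACBCACACBCCACBCACBCCACBCACACBCCAC ⇒ BC·AC·BCC·AC·BCC·AC·BC·AC·AC·BCC·AC·BC·AC·BCC·AC·BCC·AC·BC·AC·AC·BCC·AC·BC·AC·BCC·AC·BC·AC·AC·BCC·AC·BC·AC·BCC·AC·BCC·AC·BC·AC·AC·BCC·AC
    A ↦ BCC
    B ↦ BC
    C ↦ AC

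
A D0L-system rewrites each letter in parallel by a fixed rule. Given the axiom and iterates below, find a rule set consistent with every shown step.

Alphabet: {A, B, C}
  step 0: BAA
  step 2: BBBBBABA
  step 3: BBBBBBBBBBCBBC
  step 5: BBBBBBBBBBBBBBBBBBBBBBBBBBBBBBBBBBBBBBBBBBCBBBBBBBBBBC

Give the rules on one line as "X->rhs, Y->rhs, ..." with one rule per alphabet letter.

  step 2 ⇒ step 3: BBBBBABA ⇒ BB·BB·BB·BB·BB·C·BB·C
    A ↦ C
    B ↦ BB
    C ↦ BA  (constrained at step 3)

A->C, B->BB, C->BA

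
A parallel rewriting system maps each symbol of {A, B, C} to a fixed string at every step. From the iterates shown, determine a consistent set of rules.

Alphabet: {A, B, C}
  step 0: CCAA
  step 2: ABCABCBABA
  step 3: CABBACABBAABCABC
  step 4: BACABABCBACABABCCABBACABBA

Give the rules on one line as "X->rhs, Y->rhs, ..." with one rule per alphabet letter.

  step 3 ⇒ step 4: CABBACABBAABCABC ⇒ BA·C·AB·AB·C·BA·C·AB·AB·C·C·AB·BA·C·AB·BA
    A ↦ C
    B ↦ AB
    C ↦ BA

A->C, B->AB, C->BA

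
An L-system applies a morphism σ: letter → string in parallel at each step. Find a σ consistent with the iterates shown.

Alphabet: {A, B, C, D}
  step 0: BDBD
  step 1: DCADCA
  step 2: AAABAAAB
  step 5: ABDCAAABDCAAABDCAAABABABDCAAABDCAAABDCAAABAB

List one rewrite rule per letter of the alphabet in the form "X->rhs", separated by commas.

  step 1 ⇒ step 2: DCADCA ⇒ A·A·AB·A·A·AB
    A ↦ AB
    C ↦ A
    D ↦ A
  step 0 ⇒ step 1: BDBD ⇒ DC·A·DC·A
    B ↦ DC

A->AB, B->DC, C->A, D->A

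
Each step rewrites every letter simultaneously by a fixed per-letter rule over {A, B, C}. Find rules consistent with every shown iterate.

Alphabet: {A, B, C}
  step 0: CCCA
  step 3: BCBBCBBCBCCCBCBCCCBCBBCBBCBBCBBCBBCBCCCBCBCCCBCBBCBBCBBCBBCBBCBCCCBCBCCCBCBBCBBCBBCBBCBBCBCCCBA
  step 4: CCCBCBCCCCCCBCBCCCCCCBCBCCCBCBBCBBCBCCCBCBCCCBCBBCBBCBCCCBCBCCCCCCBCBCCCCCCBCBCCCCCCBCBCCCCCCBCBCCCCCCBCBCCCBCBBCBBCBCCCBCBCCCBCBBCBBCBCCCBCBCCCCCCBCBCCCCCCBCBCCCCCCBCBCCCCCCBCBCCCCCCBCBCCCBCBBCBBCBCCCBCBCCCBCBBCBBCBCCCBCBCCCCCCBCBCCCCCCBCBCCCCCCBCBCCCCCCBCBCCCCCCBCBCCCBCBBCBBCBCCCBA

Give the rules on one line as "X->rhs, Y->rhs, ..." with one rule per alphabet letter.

A->BA, B->CCC, C->BCB

  step 3 ⇒ step 4: BCBBCBBCBCCCBCBCCCBCBBCBBCBBCBBCBBCBCCCBCBCCCBCBBCBBCBBCBBCBBCBCCCBCBCCCBCBBCBBCBBCBBCBBCBCCCBA ⇒ CCC·BCB·CCC·CCC·BCB·CCC·CCC·BCB·CCC·BCB·BCB·BCB·CCC·BCB·CCC·BCB·BCB·BCB·CCC·BCB·CCC·CCC·BCB·CCC·CCC·BCB·CCC·CCC·BCB·CCC·CCC·BCB·CCC·CCC·BCB·CCC·BCB·BCB·BCB·CCC·BCB·CCC·BCB·BCB·BCB·CCC·BCB·CCC·CCC·BCB·CCC·CCC·BCB·CCC·CCC·BCB·CCC·CCC·BCB·CCC·CCC·BCB·CCC·BCB·BCB·BCB·CCC·BCB·CCC·BCB·BCB·BCB·CCC·BCB·CCC·CCC·BCB·CCC·CCC·BCB·CCC·CCC·BCB·CCC·CCC·BCB·CCC·CCC·BCB·CCC·BCB·BCB·BCB·CCC·BA
    A ↦ BA
    B ↦ CCC
    C ↦ BCB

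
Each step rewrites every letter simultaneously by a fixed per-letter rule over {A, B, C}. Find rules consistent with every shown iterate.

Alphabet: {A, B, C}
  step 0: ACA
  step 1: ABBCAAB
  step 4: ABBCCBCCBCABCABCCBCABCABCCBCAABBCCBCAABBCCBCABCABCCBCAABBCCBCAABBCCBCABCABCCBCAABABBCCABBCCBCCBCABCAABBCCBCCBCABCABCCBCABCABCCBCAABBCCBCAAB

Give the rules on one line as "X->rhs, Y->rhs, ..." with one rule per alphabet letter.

A->AB, B->BCC, C->BCA

  step 0 ⇒ step 1: ACA ⇒ AB·BCA·AB
    A ↦ AB
    C ↦ BCA
    B ↦ BCC  (constrained at step 1)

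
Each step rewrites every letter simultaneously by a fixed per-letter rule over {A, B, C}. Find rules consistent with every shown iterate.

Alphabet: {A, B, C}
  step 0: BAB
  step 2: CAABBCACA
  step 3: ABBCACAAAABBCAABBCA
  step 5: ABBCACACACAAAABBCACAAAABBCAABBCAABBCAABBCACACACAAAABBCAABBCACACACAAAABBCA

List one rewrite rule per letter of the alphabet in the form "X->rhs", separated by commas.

  step 2 ⇒ step 3: CAABBCACA ⇒ ABB·CA·CA·A·A·ABB·CA·ABB·CA
    A ↦ CA
    B ↦ A
    C ↦ ABB

A->CA, B->A, C->ABB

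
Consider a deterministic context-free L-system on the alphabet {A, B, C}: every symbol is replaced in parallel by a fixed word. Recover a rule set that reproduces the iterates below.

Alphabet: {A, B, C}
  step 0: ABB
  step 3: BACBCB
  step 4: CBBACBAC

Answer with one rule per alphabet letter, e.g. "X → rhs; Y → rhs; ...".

A->B, B->C, C->BA

  step 3 ⇒ step 4: BACBCB ⇒ C·B·BA·C·BA·C
    A ↦ B
    B ↦ C
    C ↦ BA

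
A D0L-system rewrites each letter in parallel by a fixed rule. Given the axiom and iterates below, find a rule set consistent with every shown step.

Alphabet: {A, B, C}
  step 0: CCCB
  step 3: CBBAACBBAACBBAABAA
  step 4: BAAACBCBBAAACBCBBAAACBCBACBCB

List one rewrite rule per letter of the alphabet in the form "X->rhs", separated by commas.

A->CB, B->A, C->BA

  step 3 ⇒ step 4: CBBAACBBAACBBAABAA ⇒ BA·A·A·CB·CB·BA·A·A·CB·CB·BA·A·A·CB·CB·A·CB·CB
    A ↦ CB
    B ↦ A
    C ↦ BA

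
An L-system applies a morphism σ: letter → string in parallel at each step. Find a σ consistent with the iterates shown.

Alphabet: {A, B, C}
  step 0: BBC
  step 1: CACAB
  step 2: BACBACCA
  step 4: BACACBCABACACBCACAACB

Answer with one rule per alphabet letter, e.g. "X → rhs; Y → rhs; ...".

A->AC, B->CA, C->B

  step 1 ⇒ step 2: CACAB ⇒ B·AC·B·AC·CA
    A ↦ AC
    B ↦ CA
    C ↦ B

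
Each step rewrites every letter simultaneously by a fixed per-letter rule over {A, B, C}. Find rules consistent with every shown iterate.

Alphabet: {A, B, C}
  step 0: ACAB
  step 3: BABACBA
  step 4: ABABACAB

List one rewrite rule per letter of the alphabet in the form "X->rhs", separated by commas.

A->B, B->A, C->AC

  step 3 ⇒ step 4: BABACBA ⇒ A·B·A·B·AC·A·B
    A ↦ B
    B ↦ A
    C ↦ AC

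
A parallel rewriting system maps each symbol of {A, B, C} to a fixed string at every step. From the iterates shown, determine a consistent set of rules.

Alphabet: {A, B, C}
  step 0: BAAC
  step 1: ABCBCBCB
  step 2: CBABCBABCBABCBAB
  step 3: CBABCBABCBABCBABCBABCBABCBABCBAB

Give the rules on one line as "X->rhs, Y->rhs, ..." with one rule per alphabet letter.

  step 2 ⇒ step 3: CBABCBABCBABCBAB ⇒ CB·AB·CB·AB·CB·AB·CB·AB·CB·AB·CB·AB·CB·AB·CB·AB
    A ↦ CB
    B ↦ AB
    C ↦ CB

A->CB, B->AB, C->CB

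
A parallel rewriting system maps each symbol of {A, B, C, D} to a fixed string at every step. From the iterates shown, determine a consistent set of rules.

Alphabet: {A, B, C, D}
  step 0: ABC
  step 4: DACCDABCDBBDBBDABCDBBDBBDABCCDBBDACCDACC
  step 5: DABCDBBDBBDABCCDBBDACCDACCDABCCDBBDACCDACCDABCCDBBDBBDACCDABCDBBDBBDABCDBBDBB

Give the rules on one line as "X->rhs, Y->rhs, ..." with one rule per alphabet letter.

  step 4 ⇒ step 5: DACCDABCDBBDBBDABCDBBDBBDABCCDBBDACCDACC ⇒ DA·BC·DBB·DBB·DA·BC·C·DBB·DA·C·C·DA·C·C·DA·BC·C·DBB·DA·C·C·DA·C·C·DA·BC·C·DBB·DBB·DA·C·C·DA·BC·DBB·DBB·DA·BC·DBB·DBB
    A ↦ BC
    B ↦ C
    C ↦ DBB
    D ↦ DA

A->BC, B->C, C->DBB, D->DA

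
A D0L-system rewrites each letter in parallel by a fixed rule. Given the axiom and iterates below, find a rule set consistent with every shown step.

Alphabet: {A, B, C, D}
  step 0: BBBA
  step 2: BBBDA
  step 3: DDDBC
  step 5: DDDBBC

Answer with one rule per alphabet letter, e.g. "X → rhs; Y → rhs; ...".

A->C, B->D, C->DA, D->B

  step 2 ⇒ step 3: BBBDA ⇒ D·D·D·B·C
    A ↦ C
    B ↦ D
    D ↦ B
    C ↦ DA  (constrained at step 3)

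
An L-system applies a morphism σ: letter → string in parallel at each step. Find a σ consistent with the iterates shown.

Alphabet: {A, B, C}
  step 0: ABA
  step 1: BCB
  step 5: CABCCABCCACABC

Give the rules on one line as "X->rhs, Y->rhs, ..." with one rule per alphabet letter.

  step 0 ⇒ step 1: ABA ⇒ B·C·B
    A ↦ B
    B ↦ C
    C ↦ CA  (constrained at step 1)

A->B, B->C, C->CA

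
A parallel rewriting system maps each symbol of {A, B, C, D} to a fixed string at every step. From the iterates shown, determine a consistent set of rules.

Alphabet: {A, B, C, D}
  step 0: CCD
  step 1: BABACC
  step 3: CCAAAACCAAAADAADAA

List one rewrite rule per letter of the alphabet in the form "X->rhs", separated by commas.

A->AA, B->D, C->BA, D->CC

  step 0 ⇒ step 1: CCD ⇒ BA·BA·CC
    C ↦ BA
    D ↦ CC
    A ↦ AA  (constrained at step 1)
    B ↦ D  (constrained at step 1)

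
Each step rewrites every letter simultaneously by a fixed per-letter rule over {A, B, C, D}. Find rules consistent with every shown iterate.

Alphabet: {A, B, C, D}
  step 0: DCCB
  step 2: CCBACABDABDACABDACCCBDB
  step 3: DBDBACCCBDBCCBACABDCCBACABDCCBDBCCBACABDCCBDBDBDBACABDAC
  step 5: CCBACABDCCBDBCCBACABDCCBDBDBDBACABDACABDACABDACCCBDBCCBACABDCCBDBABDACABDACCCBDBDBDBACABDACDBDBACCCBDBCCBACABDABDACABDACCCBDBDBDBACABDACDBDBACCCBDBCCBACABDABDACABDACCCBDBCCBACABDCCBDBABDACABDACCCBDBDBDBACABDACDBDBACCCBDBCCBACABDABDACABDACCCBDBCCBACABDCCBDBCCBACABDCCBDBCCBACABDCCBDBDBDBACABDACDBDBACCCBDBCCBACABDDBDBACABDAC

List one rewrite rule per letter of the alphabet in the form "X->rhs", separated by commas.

A->CCB, B->AC, C->DB, D->ABD

  step 2 ⇒ step 3: CCBACABDABDACABDACCCBDB ⇒ DB·DB·AC·CCB·DB·CCB·AC·ABD·CCB·AC·ABD·CCB·DB·CCB·AC·ABD·CCB·DB·DB·DB·AC·ABD·AC
    A ↦ CCB
    B ↦ AC
    C ↦ DB
    D ↦ ABD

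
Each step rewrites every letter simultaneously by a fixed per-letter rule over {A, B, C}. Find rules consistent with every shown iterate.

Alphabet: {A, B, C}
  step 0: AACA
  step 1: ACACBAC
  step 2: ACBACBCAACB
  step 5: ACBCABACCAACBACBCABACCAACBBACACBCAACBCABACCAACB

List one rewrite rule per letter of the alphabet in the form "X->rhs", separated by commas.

  step 1 ⇒ step 2: ACACBAC ⇒ AC·B·AC·B·CA·AC·B
    A ↦ AC
    B ↦ CA
    C ↦ B

A->AC, B->CA, C->B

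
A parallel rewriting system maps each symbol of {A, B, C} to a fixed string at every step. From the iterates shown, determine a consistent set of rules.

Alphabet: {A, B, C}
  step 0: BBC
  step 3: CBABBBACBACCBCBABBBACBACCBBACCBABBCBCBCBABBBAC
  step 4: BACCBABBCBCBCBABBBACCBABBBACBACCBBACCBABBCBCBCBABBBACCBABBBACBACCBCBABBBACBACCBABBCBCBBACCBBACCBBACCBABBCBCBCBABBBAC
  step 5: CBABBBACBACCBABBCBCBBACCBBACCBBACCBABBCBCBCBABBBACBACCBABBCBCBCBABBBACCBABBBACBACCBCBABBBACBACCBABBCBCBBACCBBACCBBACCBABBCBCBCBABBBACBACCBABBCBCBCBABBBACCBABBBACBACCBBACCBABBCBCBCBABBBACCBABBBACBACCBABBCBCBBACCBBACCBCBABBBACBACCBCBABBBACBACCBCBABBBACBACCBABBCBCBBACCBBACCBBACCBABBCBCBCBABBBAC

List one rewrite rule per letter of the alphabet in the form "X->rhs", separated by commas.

  step 4 ⇒ step 5: BACCBABBCBCBCBABBBACCBABBBACBACCBBACCBABBCBCBCBABBBACCBABBBACBACCBCBABBBACBACCBABBCBCBBACCBBACCBBACCBABBCBCBCBABBBAC ⇒ CB·ABB·BAC·BAC·CB·ABB·CB·CB·BAC·CB·BAC·CB·BAC·CB·ABB·CB·CB·CB·ABB·BAC·BAC·CB·ABB·CB·CB·CB·ABB·BAC·CB·ABB·BAC·BAC·CB·CB·ABB·BAC·BAC·CB·ABB·CB·CB·BAC·CB·BAC·CB·BAC·CB·ABB·CB·CB·CB·ABB·BAC·BAC·CB·ABB·CB·CB·CB·ABB·BAC·CB·ABB·BAC·BAC·CB·BAC·CB·ABB·CB·CB·CB·ABB·BAC·CB·ABB·BAC·BAC·CB·ABB·CB·CB·BAC·CB·BAC·CB·CB·ABB·BAC·BAC·CB·CB·ABB·BAC·BAC·CB·CB·ABB·BAC·BAC·CB·ABB·CB·CB·BAC·CB·BAC·CB·BAC·CB·ABB·CB·CB·CB·ABB·BAC
    A ↦ ABB
    B ↦ CB
    C ↦ BAC

A->ABB, B->CB, C->BAC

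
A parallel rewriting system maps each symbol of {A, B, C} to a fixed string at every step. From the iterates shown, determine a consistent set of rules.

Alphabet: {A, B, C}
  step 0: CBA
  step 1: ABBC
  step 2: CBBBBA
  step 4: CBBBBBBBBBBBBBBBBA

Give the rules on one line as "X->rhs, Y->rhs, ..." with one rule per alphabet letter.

A->C, B->BB, C->A

  step 1 ⇒ step 2: ABBC ⇒ C·BB·BB·A
    A ↦ C
    B ↦ BB
    C ↦ A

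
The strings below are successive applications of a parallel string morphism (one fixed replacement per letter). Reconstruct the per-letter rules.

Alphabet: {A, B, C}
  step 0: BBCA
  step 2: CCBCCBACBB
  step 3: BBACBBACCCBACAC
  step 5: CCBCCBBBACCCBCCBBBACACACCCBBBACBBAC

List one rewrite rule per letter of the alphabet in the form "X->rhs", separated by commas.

  step 2 ⇒ step 3: CCBCCBACBB ⇒ B·B·AC·B·B·AC·CC·B·AC·AC
    A ↦ CC
    B ↦ AC
    C ↦ B

A->CC, B->AC, C->B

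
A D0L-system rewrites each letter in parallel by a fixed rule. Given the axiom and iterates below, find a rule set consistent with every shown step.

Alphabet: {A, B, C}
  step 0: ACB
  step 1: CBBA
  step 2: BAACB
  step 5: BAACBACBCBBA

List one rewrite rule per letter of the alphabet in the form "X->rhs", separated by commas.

  step 1 ⇒ step 2: CBBA ⇒ B·A·A·CB
    A ↦ CB
    B ↦ A
    C ↦ B

A->CB, B->A, C->B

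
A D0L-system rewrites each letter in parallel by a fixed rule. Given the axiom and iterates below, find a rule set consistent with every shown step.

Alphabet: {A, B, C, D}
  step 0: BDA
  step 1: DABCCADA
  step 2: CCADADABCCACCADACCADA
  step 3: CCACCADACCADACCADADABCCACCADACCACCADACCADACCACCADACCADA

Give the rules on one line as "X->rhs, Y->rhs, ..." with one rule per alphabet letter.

  step 2 ⇒ step 3: CCADADABCCACCADACCADA ⇒ CCA·CCA·DA·CCA·DA·CCA·DA·DAB·CCA·CCA·DA·CCA·CCA·DA·CCA·DA·CCA·CCA·DA·CCA·DA
    A ↦ DA
    B ↦ DAB
    C ↦ CCA
    D ↦ CCA

A->DA, B->DAB, C->CCA, D->CCA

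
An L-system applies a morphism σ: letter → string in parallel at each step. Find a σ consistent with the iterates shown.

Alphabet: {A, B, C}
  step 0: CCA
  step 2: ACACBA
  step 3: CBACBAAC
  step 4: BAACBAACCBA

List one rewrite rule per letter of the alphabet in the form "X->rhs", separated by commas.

  step 3 ⇒ step 4: CBACBAAC ⇒ BA·A·C·BA·A·C·C·BA
    A ↦ C
    B ↦ A
    C ↦ BA

A->C, B->A, C->BA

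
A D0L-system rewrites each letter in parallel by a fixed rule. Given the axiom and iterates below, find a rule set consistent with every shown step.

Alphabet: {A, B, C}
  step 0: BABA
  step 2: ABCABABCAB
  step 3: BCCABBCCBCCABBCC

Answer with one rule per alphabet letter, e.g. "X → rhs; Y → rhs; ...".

A->BC, B->C, C->AB

  step 2 ⇒ step 3: ABCABABCAB ⇒ BC·C·AB·BC·C·BC·C·AB·BC·C
    A ↦ BC
    B ↦ C
    C ↦ AB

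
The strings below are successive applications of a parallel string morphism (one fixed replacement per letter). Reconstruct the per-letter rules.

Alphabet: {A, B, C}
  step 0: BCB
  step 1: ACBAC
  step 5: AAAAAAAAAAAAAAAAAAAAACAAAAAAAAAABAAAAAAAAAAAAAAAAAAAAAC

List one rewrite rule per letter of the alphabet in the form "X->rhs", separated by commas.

  step 0 ⇒ step 1: BCB ⇒ AC·B·AC
    B ↦ AC
    C ↦ B
    A ↦ AA  (constrained at step 1)

A->AA, B->AC, C->B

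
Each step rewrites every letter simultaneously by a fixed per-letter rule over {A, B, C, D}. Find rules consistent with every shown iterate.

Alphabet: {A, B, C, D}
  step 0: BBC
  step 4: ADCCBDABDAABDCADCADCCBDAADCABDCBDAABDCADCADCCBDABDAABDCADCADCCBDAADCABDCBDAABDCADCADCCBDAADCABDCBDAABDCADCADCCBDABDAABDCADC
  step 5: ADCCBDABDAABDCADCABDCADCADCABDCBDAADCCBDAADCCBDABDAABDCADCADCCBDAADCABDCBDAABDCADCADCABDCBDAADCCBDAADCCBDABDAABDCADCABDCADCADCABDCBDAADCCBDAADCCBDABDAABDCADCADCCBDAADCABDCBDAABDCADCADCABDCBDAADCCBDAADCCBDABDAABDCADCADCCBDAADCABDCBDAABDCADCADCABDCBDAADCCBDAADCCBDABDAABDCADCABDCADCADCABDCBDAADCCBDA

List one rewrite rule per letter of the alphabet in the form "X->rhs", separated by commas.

  step 4 ⇒ step 5: ADCCBDABDAABDCADCADCCBDAADCABDCBDAABDCADCADCCBDABDAABDCADCADCCBDAADCABDCBDAABDCADCADCCBDAADCABDCBDAABDCADCADCCBDABDAABDCADC ⇒ ADC·C·BDA·BDA·ABD·C·ADC·ABD·C·ADC·ADC·ABD·C·BDA·ADC·C·BDA·ADC·C·BDA·BDA·ABD·C·ADC·ADC·C·BDA·ADC·ABD·C·BDA·ABD·C·ADC·ADC·ABD·C·BDA·ADC·C·BDA·ADC·C·BDA·BDA·ABD·C·ADC·ABD·C·ADC·ADC·ABD·C·BDA·ADC·C·BDA·ADC·C·BDA·BDA·ABD·C·ADC·ADC·C·BDA·ADC·ABD·C·BDA·ABD·C·ADC·ADC·ABD·C·BDA·ADC·C·BDA·ADC·C·BDA·BDA·ABD·C·ADC·ADC·C·BDA·ADC·ABD·C·BDA·ABD·C·ADC·ADC·ABD·C·BDA·ADC·C·BDA·ADC·C·BDA·BDA·ABD·C·ADC·ABD·C·ADC·ADC·ABD·C·BDA·ADC·C·BDA
    A ↦ ADC
    B ↦ ABD
    C ↦ BDA
    D ↦ C

A->ADC, B->ABD, C->BDA, D->C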